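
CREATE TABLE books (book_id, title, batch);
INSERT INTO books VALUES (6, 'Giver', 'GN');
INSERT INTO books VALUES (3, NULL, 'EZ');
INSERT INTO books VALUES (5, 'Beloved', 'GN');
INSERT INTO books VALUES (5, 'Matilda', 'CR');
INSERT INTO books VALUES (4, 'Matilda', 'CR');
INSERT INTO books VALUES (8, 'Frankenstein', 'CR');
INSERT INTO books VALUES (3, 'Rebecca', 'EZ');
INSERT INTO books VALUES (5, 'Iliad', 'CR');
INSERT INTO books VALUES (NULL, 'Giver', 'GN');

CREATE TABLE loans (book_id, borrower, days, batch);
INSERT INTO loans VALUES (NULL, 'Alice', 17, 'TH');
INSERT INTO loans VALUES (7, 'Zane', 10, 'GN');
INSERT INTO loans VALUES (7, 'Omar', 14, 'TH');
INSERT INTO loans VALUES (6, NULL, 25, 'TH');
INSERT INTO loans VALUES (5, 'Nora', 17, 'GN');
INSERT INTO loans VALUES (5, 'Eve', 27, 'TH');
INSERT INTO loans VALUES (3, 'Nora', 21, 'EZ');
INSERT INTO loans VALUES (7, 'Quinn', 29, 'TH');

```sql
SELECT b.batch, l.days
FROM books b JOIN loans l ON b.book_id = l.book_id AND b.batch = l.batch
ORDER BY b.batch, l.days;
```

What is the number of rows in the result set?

INNER JOIN keeps only pairs where the ON condition holds.
Matching on b.book_id = l.book_id AND b.batch = l.batch. A NULL in a compared column never satisfies the condition.
- b[0] book_id=6, batch=GN → no match; dropped.
- b[1] book_id=3, batch=EZ → 1 match(es) in l → 1 row(s).
- b[2] book_id=5, batch=GN → 1 match(es) in l → 1 row(s).
- b[3] book_id=5, batch=CR → no match; dropped.
- b[4] book_id=4, batch=CR → no match; dropped.
- b[5] book_id=8, batch=CR → no match; dropped.
- b[6] book_id=3, batch=EZ → 1 match(es) in l → 1 row(s).
- b[7] book_id=5, batch=CR → no match; dropped.
- b[8] book_id=NULL, batch=GN → no match; dropped.
Total: 3 rows.

3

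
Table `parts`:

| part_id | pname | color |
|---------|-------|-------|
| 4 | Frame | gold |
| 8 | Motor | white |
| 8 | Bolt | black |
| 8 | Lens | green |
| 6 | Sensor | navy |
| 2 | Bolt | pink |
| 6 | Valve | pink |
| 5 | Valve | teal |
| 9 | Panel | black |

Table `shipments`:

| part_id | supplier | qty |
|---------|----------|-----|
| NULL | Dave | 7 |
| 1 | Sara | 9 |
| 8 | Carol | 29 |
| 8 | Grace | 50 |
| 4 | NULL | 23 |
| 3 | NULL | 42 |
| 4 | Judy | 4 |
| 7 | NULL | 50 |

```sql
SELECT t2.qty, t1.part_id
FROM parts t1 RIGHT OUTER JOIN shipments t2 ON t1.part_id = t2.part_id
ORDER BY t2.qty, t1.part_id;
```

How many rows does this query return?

12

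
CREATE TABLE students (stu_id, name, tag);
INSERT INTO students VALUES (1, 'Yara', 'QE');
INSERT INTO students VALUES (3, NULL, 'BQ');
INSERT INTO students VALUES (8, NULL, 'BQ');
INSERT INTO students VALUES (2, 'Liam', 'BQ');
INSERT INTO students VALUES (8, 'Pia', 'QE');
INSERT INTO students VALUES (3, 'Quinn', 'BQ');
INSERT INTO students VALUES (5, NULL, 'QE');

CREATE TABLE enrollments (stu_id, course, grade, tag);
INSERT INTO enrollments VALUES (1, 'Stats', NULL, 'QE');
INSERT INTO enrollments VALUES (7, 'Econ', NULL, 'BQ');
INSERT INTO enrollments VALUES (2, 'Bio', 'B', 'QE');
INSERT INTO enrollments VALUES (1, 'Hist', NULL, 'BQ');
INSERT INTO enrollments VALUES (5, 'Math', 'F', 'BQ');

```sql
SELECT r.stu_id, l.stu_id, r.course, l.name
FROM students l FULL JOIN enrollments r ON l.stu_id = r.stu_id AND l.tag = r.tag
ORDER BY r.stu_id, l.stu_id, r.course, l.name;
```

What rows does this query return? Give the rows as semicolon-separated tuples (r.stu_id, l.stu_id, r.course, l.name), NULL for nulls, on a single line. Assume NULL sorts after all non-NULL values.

FULL OUTER JOIN keeps every row from both sides; unmatched rows get NULL for the other side's columns.
Matching on l.stu_id = r.stu_id AND l.tag = r.tag.
- stu_id=1, tag=QE: 1 matching r row(s), so 1 row(s) emitted.
- stu_id=3, tag=BQ: no r row matches, row kept with r columns NULL.
- stu_id=8, tag=BQ: no r row matches, row kept with r columns NULL.
- stu_id=2, tag=BQ: no r row matches, row kept with r columns NULL.
- stu_id=8, tag=QE: no r row matches, row kept with r columns NULL.
- stu_id=3, tag=BQ: no r row matches, row kept with r columns NULL.
- stu_id=5, tag=QE: no r row matches, row kept with r columns NULL.
- plus 4 unmatched r row(s), each kept with NULL l columns.

(1, 1, Stats, Yara); (1, NULL, Hist, NULL); (2, NULL, Bio, NULL); (5, NULL, Math, NULL); (7, NULL, Econ, NULL); (NULL, 2, NULL, Liam); (NULL, 3, NULL, Quinn); (NULL, 3, NULL, NULL); (NULL, 5, NULL, NULL); (NULL, 8, NULL, Pia); (NULL, 8, NULL, NULL)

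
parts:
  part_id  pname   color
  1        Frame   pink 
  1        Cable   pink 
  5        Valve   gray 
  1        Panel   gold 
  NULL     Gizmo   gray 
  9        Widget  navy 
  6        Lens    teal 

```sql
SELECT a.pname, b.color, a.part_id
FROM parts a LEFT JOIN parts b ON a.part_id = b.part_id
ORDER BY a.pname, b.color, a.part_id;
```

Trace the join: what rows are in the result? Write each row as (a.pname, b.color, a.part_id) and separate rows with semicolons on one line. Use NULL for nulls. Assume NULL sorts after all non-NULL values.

(Cable, gold, 1); (Cable, pink, 1); (Cable, pink, 1); (Frame, gold, 1); (Frame, pink, 1); (Frame, pink, 1); (Gizmo, NULL, NULL); (Lens, teal, 6); (Panel, gold, 1); (Panel, pink, 1); (Panel, pink, 1); (Valve, gray, 5); (Widget, navy, 9)

LEFT JOIN keeps every row from `parts a`; unmatched rows get NULL for `parts b`'s columns.
Matching on a.part_id = b.part_id. A NULL in a compared column never satisfies the condition.
- a row (part_id=1): matches 3 b row(s) → 3 output row(s).
- a row (part_id=1): matches 3 b row(s) → 3 output row(s).
- a row (part_id=5): matches 1 b row(s) → 1 output row(s).
- a row (part_id=1): matches 3 b row(s) → 3 output row(s).
- a row (part_id=NULL): no match → kept, b columns NULL.
- a row (part_id=9): matches 1 b row(s) → 1 output row(s).
- a row (part_id=6): matches 1 b row(s) → 1 output row(s).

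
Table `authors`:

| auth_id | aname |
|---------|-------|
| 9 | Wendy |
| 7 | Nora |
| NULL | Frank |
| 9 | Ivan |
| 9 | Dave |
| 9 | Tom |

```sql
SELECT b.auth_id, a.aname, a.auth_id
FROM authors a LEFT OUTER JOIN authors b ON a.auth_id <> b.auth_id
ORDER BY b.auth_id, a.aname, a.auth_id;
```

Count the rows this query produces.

9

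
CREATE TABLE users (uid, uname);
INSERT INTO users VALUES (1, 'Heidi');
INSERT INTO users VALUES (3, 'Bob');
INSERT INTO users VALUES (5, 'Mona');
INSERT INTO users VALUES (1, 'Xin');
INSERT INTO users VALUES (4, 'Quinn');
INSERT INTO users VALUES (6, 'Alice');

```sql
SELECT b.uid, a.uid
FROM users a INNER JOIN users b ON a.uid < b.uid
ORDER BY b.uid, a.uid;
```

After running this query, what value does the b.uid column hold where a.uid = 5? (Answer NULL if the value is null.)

6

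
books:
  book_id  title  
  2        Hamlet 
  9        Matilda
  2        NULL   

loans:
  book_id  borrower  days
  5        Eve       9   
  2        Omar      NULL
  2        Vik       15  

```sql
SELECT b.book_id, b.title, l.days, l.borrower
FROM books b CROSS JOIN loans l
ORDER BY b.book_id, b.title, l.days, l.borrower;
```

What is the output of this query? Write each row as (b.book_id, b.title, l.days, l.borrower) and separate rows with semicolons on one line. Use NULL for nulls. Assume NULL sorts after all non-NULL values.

(2, Hamlet, 9, Eve); (2, Hamlet, 15, Vik); (2, Hamlet, NULL, Omar); (2, NULL, 9, Eve); (2, NULL, 15, Vik); (2, NULL, NULL, Omar); (9, Matilda, 9, Eve); (9, Matilda, 15, Vik); (9, Matilda, NULL, Omar)

CROSS JOIN pairs every row of `books` with every row of `loans`: 3 × 3 = 9 rows.
After projecting and ordering:
b.book_id | b.title | l.days | l.borrower
2 | Hamlet | 9 | Eve
2 | Hamlet | 15 | Vik
2 | Hamlet | NULL | Omar
2 | NULL | 9 | Eve
2 | NULL | 15 | Vik
2 | NULL | NULL | Omar
9 | Matilda | 9 | Eve
9 | Matilda | 15 | Vik
9 | Matilda | NULL | Omar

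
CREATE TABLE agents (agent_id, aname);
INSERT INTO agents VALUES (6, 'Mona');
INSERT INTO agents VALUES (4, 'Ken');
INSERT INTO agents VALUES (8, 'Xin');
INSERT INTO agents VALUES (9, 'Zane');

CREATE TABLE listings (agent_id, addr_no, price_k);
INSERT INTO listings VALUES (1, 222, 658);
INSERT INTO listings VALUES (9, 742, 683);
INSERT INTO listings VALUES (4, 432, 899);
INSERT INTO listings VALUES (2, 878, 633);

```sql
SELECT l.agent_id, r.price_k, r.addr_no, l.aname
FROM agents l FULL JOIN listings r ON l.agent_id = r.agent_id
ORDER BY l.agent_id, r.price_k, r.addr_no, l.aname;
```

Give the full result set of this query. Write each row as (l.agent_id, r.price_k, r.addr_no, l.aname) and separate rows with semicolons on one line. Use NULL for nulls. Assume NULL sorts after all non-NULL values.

(4, 899, 432, Ken); (6, NULL, NULL, Mona); (8, NULL, NULL, Xin); (9, 683, 742, Zane); (NULL, 633, 878, NULL); (NULL, 658, 222, NULL)

FULL OUTER JOIN keeps every row from both sides; unmatched rows get NULL for the other side's columns.
Matching on l.agent_id = r.agent_id.
Matched pairs: 2; unmatched l rows kept: 2; unmatched r rows kept: 2.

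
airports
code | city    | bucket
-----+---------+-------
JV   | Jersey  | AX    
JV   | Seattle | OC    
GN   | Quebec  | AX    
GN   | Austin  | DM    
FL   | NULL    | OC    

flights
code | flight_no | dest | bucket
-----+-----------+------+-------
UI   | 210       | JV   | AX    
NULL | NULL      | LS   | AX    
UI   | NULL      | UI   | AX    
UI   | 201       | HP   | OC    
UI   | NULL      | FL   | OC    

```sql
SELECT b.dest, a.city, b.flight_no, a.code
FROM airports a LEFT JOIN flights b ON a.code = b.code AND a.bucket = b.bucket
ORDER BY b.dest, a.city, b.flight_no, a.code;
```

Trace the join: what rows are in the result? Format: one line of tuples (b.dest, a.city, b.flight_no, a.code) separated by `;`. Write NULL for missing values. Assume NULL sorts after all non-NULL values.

LEFT JOIN keeps every row from `airports`; unmatched rows get NULL for `flights`'s columns.
Matching on a.code = b.code AND a.bucket = b.bucket. A NULL in a compared column never satisfies the condition.
Matched pairs: 0; unmatched a rows kept: 5.

(NULL, Austin, NULL, GN); (NULL, Jersey, NULL, JV); (NULL, Quebec, NULL, GN); (NULL, Seattle, NULL, JV); (NULL, NULL, NULL, FL)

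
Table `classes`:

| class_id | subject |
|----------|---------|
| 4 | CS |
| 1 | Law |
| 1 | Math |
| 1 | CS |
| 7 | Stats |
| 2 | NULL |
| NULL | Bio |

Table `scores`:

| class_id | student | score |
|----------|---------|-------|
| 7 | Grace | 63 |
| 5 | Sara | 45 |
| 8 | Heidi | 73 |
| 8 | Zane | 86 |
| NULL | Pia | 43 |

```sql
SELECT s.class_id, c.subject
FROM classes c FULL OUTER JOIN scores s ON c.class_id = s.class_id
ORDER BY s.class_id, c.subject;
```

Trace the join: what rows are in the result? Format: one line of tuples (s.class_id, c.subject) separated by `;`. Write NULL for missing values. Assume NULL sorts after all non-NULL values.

(5, NULL); (7, Stats); (8, NULL); (8, NULL); (NULL, Bio); (NULL, CS); (NULL, CS); (NULL, Law); (NULL, Math); (NULL, NULL); (NULL, NULL)

FULL OUTER JOIN keeps every row from both sides; unmatched rows get NULL for the other side's columns.
Matching on c.class_id = s.class_id. A NULL in a compared column never satisfies the condition.
- c row (class_id=4): no match → kept, s columns NULL.
- c row (class_id=1): no match → kept, s columns NULL.
- c row (class_id=1): no match → kept, s columns NULL.
- c row (class_id=1): no match → kept, s columns NULL.
- c row (class_id=7): matches 1 s row(s) → 1 output row(s).
- c row (class_id=2): no match → kept, s columns NULL.
- c row (class_id=NULL): no match → kept, s columns NULL.
- 4 row(s) from s found no c partner → padded with NULL.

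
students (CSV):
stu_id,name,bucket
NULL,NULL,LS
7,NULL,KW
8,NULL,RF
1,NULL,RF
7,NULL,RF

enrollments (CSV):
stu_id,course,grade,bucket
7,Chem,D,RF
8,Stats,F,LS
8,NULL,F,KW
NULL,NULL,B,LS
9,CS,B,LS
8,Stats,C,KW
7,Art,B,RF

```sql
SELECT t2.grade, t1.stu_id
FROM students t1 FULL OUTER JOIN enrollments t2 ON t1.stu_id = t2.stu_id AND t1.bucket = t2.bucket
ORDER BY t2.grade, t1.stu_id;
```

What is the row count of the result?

FULL OUTER JOIN keeps every row from both sides; unmatched rows get NULL for the other side's columns.
Matching on t1.stu_id = t2.stu_id AND t1.bucket = t2.bucket. A NULL in a compared column never satisfies the condition.
- t1 (stu_id=NULL, bucket=LS) has no partner → padded with NULL.
- t1 (stu_id=7, bucket=KW) has no partner → padded with NULL.
- t1 (stu_id=8, bucket=RF) has no partner → padded with NULL.
- t1 (stu_id=1, bucket=RF) has no partner → padded with NULL.
- t1 (stu_id=7, bucket=RF) pairs with 2 row(s) of t2.
- 5 t2 row(s) had no t1 match → kept, t1 columns NULL.
Total: 2 matched + 9 padded = 11 rows.

11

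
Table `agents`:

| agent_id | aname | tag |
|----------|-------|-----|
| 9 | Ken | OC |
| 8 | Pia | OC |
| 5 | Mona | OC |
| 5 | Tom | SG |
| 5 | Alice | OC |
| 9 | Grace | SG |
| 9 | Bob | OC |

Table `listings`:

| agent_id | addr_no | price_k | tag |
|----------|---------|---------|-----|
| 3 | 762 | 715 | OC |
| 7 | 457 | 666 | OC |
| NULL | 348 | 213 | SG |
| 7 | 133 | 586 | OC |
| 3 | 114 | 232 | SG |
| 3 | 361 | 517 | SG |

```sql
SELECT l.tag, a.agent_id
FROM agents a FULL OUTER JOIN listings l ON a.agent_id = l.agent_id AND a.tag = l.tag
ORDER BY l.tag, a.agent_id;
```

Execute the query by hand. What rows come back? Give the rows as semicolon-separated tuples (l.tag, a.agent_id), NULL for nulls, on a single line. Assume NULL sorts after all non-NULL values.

(OC, NULL); (OC, NULL); (OC, NULL); (SG, NULL); (SG, NULL); (SG, NULL); (NULL, 5); (NULL, 5); (NULL, 5); (NULL, 8); (NULL, 9); (NULL, 9); (NULL, 9)

FULL OUTER JOIN keeps every row from both sides; unmatched rows get NULL for the other side's columns.
Matching on a.agent_id = l.agent_id AND a.tag = l.tag. A NULL in a compared column never satisfies the condition.
Matched pairs: 0; unmatched a rows kept: 7; unmatched l rows kept: 6.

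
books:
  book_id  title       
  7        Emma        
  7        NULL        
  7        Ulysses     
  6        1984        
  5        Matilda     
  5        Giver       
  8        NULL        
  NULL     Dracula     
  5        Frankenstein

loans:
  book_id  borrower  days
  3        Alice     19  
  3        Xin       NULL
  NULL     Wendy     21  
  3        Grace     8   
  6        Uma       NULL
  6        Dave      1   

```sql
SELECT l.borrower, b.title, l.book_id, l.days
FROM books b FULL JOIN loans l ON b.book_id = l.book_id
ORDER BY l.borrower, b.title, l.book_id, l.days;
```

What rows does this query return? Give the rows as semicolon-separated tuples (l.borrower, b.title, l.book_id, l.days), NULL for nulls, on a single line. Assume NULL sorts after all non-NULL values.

(Alice, NULL, 3, 19); (Dave, 1984, 6, 1); (Grace, NULL, 3, 8); (Uma, 1984, 6, NULL); (Wendy, NULL, NULL, 21); (Xin, NULL, 3, NULL); (NULL, Dracula, NULL, NULL); (NULL, Emma, NULL, NULL); (NULL, Frankenstein, NULL, NULL); (NULL, Giver, NULL, NULL); (NULL, Matilda, NULL, NULL); (NULL, Ulysses, NULL, NULL); (NULL, NULL, NULL, NULL); (NULL, NULL, NULL, NULL)

FULL OUTER JOIN keeps every row from both sides; unmatched rows get NULL for the other side's columns.
Matching on b.book_id = l.book_id. A NULL in a compared column never satisfies the condition.
- book_id=7: no l row matches, row kept with l columns NULL.
- book_id=7: no l row matches, row kept with l columns NULL.
- book_id=7: no l row matches, row kept with l columns NULL.
- book_id=6: 2 matching l row(s), so 2 row(s) emitted.
- book_id=5: no l row matches, row kept with l columns NULL.
- book_id=5: no l row matches, row kept with l columns NULL.
- book_id=8: no l row matches, row kept with l columns NULL.
- book_id=NULL: no l row matches, row kept with l columns NULL.
- book_id=5: no l row matches, row kept with l columns NULL.
- plus 4 unmatched l row(s), each kept with NULL b columns.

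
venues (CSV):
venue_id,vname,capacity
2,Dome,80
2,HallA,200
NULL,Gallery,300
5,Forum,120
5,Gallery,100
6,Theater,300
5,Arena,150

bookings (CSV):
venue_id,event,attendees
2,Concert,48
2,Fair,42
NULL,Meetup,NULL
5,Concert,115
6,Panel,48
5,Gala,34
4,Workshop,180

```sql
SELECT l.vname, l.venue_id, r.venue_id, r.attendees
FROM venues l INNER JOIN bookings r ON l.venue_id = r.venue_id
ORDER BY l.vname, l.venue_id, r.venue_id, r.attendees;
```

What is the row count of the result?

11

INNER JOIN keeps only pairs where the ON condition holds.
Matching on l.venue_id = r.venue_id. A NULL in a compared column never satisfies the condition.
- l row (venue_id=2): matches 2 r row(s) → 2 output row(s).
- l row (venue_id=2): matches 2 r row(s) → 2 output row(s).
- l row (venue_id=NULL): no match → dropped.
- l row (venue_id=5): matches 2 r row(s) → 2 output row(s).
- l row (venue_id=5): matches 2 r row(s) → 2 output row(s).
- l row (venue_id=6): matches 1 r row(s) → 1 output row(s).
- l row (venue_id=5): matches 2 r row(s) → 2 output row(s).
Total: 11 rows.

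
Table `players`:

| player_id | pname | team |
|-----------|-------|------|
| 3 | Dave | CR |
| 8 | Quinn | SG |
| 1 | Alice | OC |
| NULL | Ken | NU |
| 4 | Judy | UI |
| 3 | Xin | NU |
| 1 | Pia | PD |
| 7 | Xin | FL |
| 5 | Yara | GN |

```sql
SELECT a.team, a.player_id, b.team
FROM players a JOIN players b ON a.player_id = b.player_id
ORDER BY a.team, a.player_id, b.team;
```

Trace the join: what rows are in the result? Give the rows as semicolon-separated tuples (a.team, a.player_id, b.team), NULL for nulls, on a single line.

INNER JOIN keeps only pairs where the ON condition holds.
Matching on a.player_id = b.player_id. A NULL in a compared column never satisfies the condition.
- a[0] player_id=3 → 2 match(es) in b → 2 row(s).
- a[1] player_id=8 → 1 match(es) in b → 1 row(s).
- a[2] player_id=1 → 2 match(es) in b → 2 row(s).
- a[3] player_id=NULL → no match; dropped.
- a[4] player_id=4 → 1 match(es) in b → 1 row(s).
- a[5] player_id=3 → 2 match(es) in b → 2 row(s).
- a[6] player_id=1 → 2 match(es) in b → 2 row(s).
- a[7] player_id=7 → 1 match(es) in b → 1 row(s).
- a[8] player_id=5 → 1 match(es) in b → 1 row(s).

(CR, 3, CR); (CR, 3, NU); (FL, 7, FL); (GN, 5, GN); (NU, 3, CR); (NU, 3, NU); (OC, 1, OC); (OC, 1, PD); (PD, 1, OC); (PD, 1, PD); (SG, 8, SG); (UI, 4, UI)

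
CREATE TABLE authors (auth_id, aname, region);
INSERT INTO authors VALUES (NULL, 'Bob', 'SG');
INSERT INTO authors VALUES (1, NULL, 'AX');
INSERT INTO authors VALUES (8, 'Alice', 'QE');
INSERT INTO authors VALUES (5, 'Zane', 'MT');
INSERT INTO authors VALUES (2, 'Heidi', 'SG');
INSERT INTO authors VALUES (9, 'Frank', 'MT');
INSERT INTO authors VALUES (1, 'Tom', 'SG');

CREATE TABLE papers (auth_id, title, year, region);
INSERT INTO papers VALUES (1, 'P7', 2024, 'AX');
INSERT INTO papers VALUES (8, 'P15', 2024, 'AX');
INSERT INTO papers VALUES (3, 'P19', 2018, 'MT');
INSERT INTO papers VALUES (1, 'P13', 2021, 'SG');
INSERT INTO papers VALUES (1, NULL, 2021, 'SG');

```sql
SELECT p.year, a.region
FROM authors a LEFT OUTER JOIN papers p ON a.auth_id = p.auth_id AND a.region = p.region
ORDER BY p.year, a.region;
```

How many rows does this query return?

8

LEFT JOIN keeps every row from `authors`; unmatched rows get NULL for `papers`'s columns.
Matching on a.auth_id = p.auth_id AND a.region = p.region. A NULL in a compared column never satisfies the condition.
- a (auth_id=NULL, region=SG) has no partner → padded with NULL.
- a (auth_id=1, region=AX) pairs with 1 row(s) of p.
- a (auth_id=8, region=QE) has no partner → padded with NULL.
- a (auth_id=5, region=MT) has no partner → padded with NULL.
- a (auth_id=2, region=SG) has no partner → padded with NULL.
- a (auth_id=9, region=MT) has no partner → padded with NULL.
- a (auth_id=1, region=SG) pairs with 2 row(s) of p.
Total: 3 matched + 5 padded = 8 rows.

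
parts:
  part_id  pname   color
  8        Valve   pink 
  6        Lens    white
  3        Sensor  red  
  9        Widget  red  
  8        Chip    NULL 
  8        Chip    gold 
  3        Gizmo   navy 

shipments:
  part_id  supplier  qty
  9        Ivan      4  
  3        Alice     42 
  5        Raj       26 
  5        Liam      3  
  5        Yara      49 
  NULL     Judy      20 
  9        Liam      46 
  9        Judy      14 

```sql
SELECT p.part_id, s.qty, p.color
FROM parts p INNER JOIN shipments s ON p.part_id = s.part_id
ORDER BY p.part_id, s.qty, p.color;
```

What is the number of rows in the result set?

INNER JOIN keeps only pairs where the ON condition holds.
Matching on p.part_id = s.part_id. A NULL in a compared column never satisfies the condition.
- p[0] part_id=8 → no match; dropped.
- p[1] part_id=6 → no match; dropped.
- p[2] part_id=3 → 1 match(es) in s → 1 row(s).
- p[3] part_id=9 → 3 match(es) in s → 3 row(s).
- p[4] part_id=8 → no match; dropped.
- p[5] part_id=8 → no match; dropped.
- p[6] part_id=3 → 1 match(es) in s → 1 row(s).
Total: 5 rows.

5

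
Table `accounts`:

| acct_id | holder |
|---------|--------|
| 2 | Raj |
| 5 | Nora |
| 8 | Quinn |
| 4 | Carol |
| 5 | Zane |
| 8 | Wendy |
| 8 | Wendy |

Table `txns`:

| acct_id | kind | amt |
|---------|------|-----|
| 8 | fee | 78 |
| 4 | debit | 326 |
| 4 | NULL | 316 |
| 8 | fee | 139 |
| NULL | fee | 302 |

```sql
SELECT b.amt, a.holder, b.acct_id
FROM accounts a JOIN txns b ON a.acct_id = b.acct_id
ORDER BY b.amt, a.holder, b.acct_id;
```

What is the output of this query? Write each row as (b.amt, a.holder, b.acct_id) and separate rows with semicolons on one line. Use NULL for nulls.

(78, Quinn, 8); (78, Wendy, 8); (78, Wendy, 8); (139, Quinn, 8); (139, Wendy, 8); (139, Wendy, 8); (316, Carol, 4); (326, Carol, 4)

INNER JOIN keeps only pairs where the ON condition holds.
Matching on a.acct_id = b.acct_id. A NULL in a compared column never satisfies the condition.
- acct_id=2: no matching b row, dropped.
- acct_id=5: no matching b row, dropped.
- acct_id=8: 2 matching b row(s), so 2 row(s) emitted.
- acct_id=4: 2 matching b row(s), so 2 row(s) emitted.
- acct_id=5: no matching b row, dropped.
- acct_id=8: 2 matching b row(s), so 2 row(s) emitted.
- acct_id=8: 2 matching b row(s), so 2 row(s) emitted.
After projecting and ordering:
b.amt | a.holder | b.acct_id
78 | Quinn | 8
78 | Wendy | 8
78 | Wendy | 8
139 | Quinn | 8
139 | Wendy | 8
139 | Wendy | 8
316 | Carol | 4
326 | Carol | 4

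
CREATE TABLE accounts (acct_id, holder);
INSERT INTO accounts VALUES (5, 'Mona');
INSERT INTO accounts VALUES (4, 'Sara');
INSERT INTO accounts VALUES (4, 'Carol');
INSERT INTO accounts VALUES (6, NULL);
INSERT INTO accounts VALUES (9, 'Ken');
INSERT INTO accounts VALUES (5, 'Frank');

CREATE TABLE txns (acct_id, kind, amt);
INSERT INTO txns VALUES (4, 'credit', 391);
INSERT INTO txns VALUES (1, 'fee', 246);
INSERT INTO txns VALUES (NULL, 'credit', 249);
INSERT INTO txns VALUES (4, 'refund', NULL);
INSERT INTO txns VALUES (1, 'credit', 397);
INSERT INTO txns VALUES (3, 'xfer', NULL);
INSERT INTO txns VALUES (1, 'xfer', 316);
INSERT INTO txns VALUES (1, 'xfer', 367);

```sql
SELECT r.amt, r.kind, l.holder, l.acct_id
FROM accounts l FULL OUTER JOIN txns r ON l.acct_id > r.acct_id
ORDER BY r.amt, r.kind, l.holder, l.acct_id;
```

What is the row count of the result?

39

FULL OUTER JOIN keeps every row from both sides; unmatched rows get NULL for the other side's columns.
Matching on l.acct_id > r.acct_id. A NULL in a compared column never satisfies the condition.
- l[0] acct_id=5 → 7 match(es) in r → 7 row(s).
- l[1] acct_id=4 → 5 match(es) in r → 5 row(s).
- l[2] acct_id=4 → 5 match(es) in r → 5 row(s).
- l[3] acct_id=6 → 7 match(es) in r → 7 row(s).
- l[4] acct_id=9 → 7 match(es) in r → 7 row(s).
- l[5] acct_id=5 → 7 match(es) in r → 7 row(s).
- plus 1 unmatched r row(s), each kept with NULL l columns.
Total: 38 matched + 1 padded = 39 rows.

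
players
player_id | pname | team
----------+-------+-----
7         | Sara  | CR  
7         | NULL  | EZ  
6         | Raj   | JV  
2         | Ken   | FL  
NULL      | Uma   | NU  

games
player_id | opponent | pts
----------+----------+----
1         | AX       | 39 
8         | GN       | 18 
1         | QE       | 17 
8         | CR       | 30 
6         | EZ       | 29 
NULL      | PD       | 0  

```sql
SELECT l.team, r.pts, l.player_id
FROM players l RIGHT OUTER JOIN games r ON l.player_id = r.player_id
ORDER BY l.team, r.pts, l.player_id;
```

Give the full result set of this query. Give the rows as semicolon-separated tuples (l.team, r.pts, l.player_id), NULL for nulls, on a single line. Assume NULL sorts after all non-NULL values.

(JV, 29, 6); (NULL, 0, NULL); (NULL, 17, NULL); (NULL, 18, NULL); (NULL, 30, NULL); (NULL, 39, NULL)

RIGHT JOIN keeps every row from `games`; unmatched rows get NULL for `players`'s columns.
Matching on l.player_id = r.player_id. A NULL in a compared column never satisfies the condition.
Matched pairs: 1; unmatched r rows kept: 5.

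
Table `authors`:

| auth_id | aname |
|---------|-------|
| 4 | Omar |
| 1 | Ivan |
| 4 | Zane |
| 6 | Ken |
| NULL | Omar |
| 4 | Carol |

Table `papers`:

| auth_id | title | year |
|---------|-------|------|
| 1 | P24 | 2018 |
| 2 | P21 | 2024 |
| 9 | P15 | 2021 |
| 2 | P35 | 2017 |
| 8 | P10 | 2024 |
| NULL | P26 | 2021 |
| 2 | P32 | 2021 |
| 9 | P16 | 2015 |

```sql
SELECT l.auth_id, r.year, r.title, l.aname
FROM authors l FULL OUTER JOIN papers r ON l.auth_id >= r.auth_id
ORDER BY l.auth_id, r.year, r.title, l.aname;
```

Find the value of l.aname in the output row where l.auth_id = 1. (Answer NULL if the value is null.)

Ivan

FULL OUTER JOIN keeps every row from both sides; unmatched rows get NULL for the other side's columns.
Matching on l.auth_id >= r.auth_id. A NULL in a compared column never satisfies the condition.
Matched pairs: 17; unmatched l rows kept: 1; unmatched r rows kept: 4.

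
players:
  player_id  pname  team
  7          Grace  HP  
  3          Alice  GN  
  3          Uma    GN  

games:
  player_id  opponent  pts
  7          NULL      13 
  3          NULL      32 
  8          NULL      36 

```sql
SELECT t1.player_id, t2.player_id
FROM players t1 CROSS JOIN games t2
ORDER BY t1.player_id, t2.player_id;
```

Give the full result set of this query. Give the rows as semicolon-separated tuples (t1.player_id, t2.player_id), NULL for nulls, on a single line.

(3, 3); (3, 3); (3, 7); (3, 7); (3, 8); (3, 8); (7, 3); (7, 7); (7, 8)

CROSS JOIN pairs every row of `players` with every row of `games`: 3 × 3 = 9 rows.
After projecting and ordering:
t1.player_id | t2.player_id
3 | 3
3 | 3
3 | 7
3 | 7
3 | 8
3 | 8
7 | 3
7 | 7
7 | 8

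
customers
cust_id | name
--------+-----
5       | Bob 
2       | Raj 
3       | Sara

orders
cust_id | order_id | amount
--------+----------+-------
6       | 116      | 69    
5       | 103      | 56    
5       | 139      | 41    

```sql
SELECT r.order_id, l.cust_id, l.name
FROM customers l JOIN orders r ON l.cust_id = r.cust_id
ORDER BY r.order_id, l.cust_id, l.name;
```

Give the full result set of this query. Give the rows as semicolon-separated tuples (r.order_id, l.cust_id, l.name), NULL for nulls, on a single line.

INNER JOIN keeps only pairs where the ON condition holds.
Matching on l.cust_id = r.cust_id.
Matched pairs: 2.

(103, 5, Bob); (139, 5, Bob)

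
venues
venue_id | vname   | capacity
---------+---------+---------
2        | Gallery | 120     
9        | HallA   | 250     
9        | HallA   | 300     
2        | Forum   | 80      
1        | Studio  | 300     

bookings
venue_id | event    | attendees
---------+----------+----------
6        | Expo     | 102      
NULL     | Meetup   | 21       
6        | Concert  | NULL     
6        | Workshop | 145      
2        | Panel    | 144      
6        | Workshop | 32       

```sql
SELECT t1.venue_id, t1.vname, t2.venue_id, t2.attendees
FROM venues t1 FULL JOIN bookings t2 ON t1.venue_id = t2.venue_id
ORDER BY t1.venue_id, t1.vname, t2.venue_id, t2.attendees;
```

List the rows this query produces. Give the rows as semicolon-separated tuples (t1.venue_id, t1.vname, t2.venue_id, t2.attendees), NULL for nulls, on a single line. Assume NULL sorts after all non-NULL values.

(1, Studio, NULL, NULL); (2, Forum, 2, 144); (2, Gallery, 2, 144); (9, HallA, NULL, NULL); (9, HallA, NULL, NULL); (NULL, NULL, 6, 32); (NULL, NULL, 6, 102); (NULL, NULL, 6, 145); (NULL, NULL, 6, NULL); (NULL, NULL, NULL, 21)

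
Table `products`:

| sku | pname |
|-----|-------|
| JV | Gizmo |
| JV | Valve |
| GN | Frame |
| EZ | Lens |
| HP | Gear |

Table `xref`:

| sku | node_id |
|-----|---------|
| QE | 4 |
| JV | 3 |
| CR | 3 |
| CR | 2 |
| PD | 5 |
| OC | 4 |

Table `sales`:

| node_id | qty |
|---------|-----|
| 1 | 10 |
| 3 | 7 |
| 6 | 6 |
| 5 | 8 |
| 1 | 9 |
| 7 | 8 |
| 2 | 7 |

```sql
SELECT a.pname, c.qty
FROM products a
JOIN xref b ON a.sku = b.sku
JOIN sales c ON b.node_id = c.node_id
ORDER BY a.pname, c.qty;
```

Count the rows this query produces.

Step 1 — a INNER JOIN b on sku → 2 row(s).
Then INNER JOIN `sales c` on node_id: keep only rows whose b.node_id appears in c.
Result: 2 row(s).

2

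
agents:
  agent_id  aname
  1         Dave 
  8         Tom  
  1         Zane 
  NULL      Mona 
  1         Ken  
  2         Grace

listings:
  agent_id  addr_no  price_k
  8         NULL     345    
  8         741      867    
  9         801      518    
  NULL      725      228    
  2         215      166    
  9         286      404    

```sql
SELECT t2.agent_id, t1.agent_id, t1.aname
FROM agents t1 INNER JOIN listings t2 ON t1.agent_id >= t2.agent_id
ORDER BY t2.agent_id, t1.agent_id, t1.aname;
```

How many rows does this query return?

INNER JOIN keeps only pairs where the ON condition holds.
Matching on t1.agent_id >= t2.agent_id. A NULL in a compared column never satisfies the condition.
Matched pairs: 4.
Total: 4 rows.

4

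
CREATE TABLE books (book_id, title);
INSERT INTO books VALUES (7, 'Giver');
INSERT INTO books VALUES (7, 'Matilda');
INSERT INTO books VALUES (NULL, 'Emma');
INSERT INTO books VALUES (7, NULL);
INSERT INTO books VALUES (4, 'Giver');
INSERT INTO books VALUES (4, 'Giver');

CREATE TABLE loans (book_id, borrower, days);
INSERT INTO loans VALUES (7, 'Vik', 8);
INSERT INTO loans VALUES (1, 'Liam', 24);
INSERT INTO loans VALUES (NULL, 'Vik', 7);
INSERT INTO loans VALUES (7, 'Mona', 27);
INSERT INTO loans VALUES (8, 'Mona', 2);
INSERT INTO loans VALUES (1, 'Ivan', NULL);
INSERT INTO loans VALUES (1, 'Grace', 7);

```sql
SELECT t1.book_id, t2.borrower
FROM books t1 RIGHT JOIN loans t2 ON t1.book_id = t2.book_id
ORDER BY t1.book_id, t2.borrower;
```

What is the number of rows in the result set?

11

RIGHT JOIN keeps every row from `loans`; unmatched rows get NULL for `books`'s columns.
Matching on t1.book_id = t2.book_id. A NULL in a compared column never satisfies the condition.
- t1[0] book_id=7 → 2 match(es) in t2 → 2 row(s).
- t1[1] book_id=7 → 2 match(es) in t2 → 2 row(s).
- t1[2] book_id=NULL → no match.
- t1[3] book_id=7 → 2 match(es) in t2 → 2 row(s).
- t1[4] book_id=4 → no match.
- t1[5] book_id=4 → no match.
- 5 t2 row(s) had no t1 match → kept, t1 columns NULL.
Total: 6 matched + 5 padded = 11 rows.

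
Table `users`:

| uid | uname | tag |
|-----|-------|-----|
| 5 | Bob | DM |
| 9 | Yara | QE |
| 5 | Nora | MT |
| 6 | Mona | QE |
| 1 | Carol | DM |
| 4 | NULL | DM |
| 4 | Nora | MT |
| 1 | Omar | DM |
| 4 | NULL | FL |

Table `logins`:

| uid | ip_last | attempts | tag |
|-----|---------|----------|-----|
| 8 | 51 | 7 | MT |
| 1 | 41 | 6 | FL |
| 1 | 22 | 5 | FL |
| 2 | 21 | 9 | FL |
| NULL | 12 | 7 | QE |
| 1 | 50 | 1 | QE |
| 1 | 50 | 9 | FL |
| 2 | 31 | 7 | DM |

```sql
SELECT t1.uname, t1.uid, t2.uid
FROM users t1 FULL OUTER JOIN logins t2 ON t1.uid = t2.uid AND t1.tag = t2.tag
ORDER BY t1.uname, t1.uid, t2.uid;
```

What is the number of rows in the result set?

17

FULL OUTER JOIN keeps every row from both sides; unmatched rows get NULL for the other side's columns.
Matching on t1.uid = t2.uid AND t1.tag = t2.tag. A NULL in a compared column never satisfies the condition.
Matched pairs: 0; unmatched t1 rows kept: 9; unmatched t2 rows kept: 8.
Total: 0 matched + 17 padded = 17 rows.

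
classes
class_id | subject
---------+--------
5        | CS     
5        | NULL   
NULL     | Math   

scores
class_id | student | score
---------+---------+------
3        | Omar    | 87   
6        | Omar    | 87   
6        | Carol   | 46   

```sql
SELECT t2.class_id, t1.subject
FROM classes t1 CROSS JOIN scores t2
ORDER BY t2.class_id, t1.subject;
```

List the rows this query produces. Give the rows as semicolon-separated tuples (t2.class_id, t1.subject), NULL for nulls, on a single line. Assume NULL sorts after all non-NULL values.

(3, CS); (3, Math); (3, NULL); (6, CS); (6, CS); (6, Math); (6, Math); (6, NULL); (6, NULL)

CROSS JOIN pairs every row of `classes` with every row of `scores`: 3 × 3 = 9 rows.
After projecting and ordering:
t2.class_id | t1.subject
3 | CS
3 | Math
3 | NULL
6 | CS
6 | CS
6 | Math
6 | Math
6 | NULL
6 | NULL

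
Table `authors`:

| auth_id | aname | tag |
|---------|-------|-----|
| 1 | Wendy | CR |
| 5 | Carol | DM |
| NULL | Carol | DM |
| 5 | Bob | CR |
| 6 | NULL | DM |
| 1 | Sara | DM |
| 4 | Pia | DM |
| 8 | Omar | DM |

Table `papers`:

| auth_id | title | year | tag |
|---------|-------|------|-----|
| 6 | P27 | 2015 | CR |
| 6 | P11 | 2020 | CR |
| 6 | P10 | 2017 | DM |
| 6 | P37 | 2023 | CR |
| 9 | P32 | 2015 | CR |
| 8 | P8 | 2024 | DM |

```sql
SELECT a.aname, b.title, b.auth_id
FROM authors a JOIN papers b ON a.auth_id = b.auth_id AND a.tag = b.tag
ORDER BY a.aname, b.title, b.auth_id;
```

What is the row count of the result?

INNER JOIN keeps only pairs where the ON condition holds.
Matching on a.auth_id = b.auth_id AND a.tag = b.tag. A NULL in a compared column never satisfies the condition.
- auth_id=1, tag=CR: no matching b row, dropped.
- auth_id=5, tag=DM: no matching b row, dropped.
- auth_id=NULL, tag=DM: no matching b row, dropped.
- auth_id=5, tag=CR: no matching b row, dropped.
- auth_id=6, tag=DM: 1 matching b row(s), so 1 row(s) emitted.
- auth_id=1, tag=DM: no matching b row, dropped.
- auth_id=4, tag=DM: no matching b row, dropped.
- auth_id=8, tag=DM: 1 matching b row(s), so 1 row(s) emitted.
Total: 2 rows.

2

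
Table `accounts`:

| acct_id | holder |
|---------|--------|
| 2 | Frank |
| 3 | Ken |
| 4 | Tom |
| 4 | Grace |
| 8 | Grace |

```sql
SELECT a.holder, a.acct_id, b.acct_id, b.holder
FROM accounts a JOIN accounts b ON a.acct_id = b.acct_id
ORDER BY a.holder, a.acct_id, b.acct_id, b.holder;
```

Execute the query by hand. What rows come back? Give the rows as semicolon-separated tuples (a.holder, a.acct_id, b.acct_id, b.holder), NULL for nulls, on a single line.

INNER JOIN keeps only pairs where the ON condition holds.
Matching on a.acct_id = b.acct_id.
Matched pairs: 7.

(Frank, 2, 2, Frank); (Grace, 4, 4, Grace); (Grace, 4, 4, Tom); (Grace, 8, 8, Grace); (Ken, 3, 3, Ken); (Tom, 4, 4, Grace); (Tom, 4, 4, Tom)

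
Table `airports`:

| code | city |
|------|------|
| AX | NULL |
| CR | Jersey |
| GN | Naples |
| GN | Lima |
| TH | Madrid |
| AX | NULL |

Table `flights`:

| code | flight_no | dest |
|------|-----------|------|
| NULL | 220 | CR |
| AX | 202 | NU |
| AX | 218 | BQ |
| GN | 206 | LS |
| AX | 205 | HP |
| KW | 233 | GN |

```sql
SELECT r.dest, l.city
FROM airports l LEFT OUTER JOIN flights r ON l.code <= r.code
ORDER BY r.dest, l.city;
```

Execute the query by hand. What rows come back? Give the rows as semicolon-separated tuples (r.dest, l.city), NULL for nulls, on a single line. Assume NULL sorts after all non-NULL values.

LEFT JOIN keeps every row from `airports`; unmatched rows get NULL for `flights`'s columns.
Matching on l.code <= r.code. A NULL in a compared column never satisfies the condition.
- l (code=AX) pairs with 5 row(s) of r.
- l (code=CR) pairs with 2 row(s) of r.
- l (code=GN) pairs with 2 row(s) of r.
- l (code=GN) pairs with 2 row(s) of r.
- l (code=TH) has no partner → padded with NULL.
- l (code=AX) pairs with 5 row(s) of r.

(BQ, NULL); (BQ, NULL); (GN, Jersey); (GN, Lima); (GN, Naples); (GN, NULL); (GN, NULL); (HP, NULL); (HP, NULL); (LS, Jersey); (LS, Lima); (LS, Naples); (LS, NULL); (LS, NULL); (NU, NULL); (NU, NULL); (NULL, Madrid)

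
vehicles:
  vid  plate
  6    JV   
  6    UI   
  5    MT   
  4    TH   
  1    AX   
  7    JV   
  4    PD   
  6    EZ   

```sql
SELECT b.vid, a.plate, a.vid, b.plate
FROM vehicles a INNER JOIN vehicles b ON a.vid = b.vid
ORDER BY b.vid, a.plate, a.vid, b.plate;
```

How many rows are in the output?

16

INNER JOIN keeps only pairs where the ON condition holds.
Matching on a.vid = b.vid.
Matched pairs: 16.
Total: 16 rows.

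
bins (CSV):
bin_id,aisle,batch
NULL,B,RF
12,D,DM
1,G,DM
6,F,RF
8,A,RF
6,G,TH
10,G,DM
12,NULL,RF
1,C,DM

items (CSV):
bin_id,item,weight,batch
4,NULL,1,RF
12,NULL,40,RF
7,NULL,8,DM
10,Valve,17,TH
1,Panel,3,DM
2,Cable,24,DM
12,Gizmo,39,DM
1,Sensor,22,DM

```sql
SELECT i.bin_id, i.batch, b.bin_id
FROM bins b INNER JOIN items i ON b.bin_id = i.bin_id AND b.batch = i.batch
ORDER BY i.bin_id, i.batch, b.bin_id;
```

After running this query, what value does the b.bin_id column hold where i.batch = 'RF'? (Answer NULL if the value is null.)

INNER JOIN keeps only pairs where the ON condition holds.
Matching on b.bin_id = i.bin_id AND b.batch = i.batch. A NULL in a compared column never satisfies the condition.
Matched pairs: 6.

12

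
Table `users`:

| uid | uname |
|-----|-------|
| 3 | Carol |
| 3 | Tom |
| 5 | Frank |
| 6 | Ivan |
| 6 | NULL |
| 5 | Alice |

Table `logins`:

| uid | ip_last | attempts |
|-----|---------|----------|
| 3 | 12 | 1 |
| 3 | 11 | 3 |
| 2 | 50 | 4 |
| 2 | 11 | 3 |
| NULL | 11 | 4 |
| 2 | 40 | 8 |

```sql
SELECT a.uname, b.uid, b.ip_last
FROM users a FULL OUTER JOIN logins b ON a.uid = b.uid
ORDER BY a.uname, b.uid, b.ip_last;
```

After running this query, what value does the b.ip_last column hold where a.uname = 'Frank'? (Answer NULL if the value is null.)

NULL

FULL OUTER JOIN keeps every row from both sides; unmatched rows get NULL for the other side's columns.
Matching on a.uid = b.uid. A NULL in a compared column never satisfies the condition.
Matched pairs: 4; unmatched a rows kept: 4; unmatched b rows kept: 4.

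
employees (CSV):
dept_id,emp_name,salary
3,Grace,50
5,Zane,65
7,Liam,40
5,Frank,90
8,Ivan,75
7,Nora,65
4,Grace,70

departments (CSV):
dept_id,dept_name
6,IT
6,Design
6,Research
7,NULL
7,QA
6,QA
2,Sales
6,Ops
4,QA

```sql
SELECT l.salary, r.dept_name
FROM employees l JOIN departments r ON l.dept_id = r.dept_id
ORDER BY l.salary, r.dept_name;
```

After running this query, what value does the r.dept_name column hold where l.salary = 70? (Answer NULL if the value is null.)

QA

INNER JOIN keeps only pairs where the ON condition holds.
Matching on l.dept_id = r.dept_id.
Matched pairs: 5.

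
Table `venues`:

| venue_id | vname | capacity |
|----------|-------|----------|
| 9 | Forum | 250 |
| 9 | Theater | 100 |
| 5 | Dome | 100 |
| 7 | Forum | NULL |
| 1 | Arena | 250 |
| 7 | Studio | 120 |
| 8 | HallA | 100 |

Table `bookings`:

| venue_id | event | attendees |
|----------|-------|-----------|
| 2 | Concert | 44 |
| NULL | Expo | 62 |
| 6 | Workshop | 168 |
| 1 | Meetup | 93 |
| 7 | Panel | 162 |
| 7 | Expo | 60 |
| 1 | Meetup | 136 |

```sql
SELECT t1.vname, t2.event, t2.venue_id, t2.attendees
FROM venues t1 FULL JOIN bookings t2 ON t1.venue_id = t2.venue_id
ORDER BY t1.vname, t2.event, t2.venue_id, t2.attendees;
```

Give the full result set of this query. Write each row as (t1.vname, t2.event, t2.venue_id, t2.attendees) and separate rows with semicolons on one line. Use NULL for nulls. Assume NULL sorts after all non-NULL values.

(Arena, Meetup, 1, 93); (Arena, Meetup, 1, 136); (Dome, NULL, NULL, NULL); (Forum, Expo, 7, 60); (Forum, Panel, 7, 162); (Forum, NULL, NULL, NULL); (HallA, NULL, NULL, NULL); (Studio, Expo, 7, 60); (Studio, Panel, 7, 162); (Theater, NULL, NULL, NULL); (NULL, Concert, 2, 44); (NULL, Expo, NULL, 62); (NULL, Workshop, 6, 168)

FULL OUTER JOIN keeps every row from both sides; unmatched rows get NULL for the other side's columns.
Matching on t1.venue_id = t2.venue_id. A NULL in a compared column never satisfies the condition.
- venue_id=9: no t2 row matches, row kept with t2 columns NULL.
- venue_id=9: no t2 row matches, row kept with t2 columns NULL.
- venue_id=5: no t2 row matches, row kept with t2 columns NULL.
- venue_id=7: 2 matching t2 row(s), so 2 row(s) emitted.
- venue_id=1: 2 matching t2 row(s), so 2 row(s) emitted.
- venue_id=7: 2 matching t2 row(s), so 2 row(s) emitted.
- venue_id=8: no t2 row matches, row kept with t2 columns NULL.
- plus 3 unmatched t2 row(s), each kept with NULL t1 columns.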